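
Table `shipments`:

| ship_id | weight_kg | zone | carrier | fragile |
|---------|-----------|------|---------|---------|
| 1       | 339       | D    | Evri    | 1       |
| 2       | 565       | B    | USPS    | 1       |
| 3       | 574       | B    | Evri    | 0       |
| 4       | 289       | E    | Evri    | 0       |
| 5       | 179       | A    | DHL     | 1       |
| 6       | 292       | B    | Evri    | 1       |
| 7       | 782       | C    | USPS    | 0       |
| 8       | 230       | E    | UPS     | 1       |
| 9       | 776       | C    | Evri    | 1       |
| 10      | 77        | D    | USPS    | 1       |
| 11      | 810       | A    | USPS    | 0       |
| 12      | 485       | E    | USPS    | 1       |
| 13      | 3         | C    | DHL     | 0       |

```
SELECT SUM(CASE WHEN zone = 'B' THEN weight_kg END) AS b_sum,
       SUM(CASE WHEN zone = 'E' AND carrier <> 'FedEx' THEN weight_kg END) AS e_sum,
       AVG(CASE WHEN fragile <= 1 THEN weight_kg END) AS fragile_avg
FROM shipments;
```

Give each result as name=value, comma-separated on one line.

b_sum=1431, e_sum=1004, fragile_avg=415.4615384615

[b_sum: zone = 'B']
ship_id=1: ✗
ship_id=2: ✓ → 565
ship_id=3: ✓ → 574
ship_id=4: ✗
ship_id=5: ✗
ship_id=6: ✓ → 292
ship_id=7: ✗
ship_id=8: ✗
ship_id=9: ✗
ship_id=10: ✗
ship_id=11: ✗
ship_id=12: ✗
ship_id=13: ✗
b_sum = 565 + 574 + 292 = 1431
—
[e_sum: zone = 'E' AND carrier <> 'FedEx']
ship_id=1: ✗
ship_id=2: ✗
ship_id=3: ✗
ship_id=4: ✓ → 289
ship_id=5: ✗
ship_id=6: ✗
ship_id=7: ✗
ship_id=8: ✓ → 230
ship_id=9: ✗
ship_id=10: ✗
ship_id=11: ✗
ship_id=12: ✓ → 485
ship_id=13: ✗
e_sum = 289 + 230 + 485 = 1004
—
[fragile_avg: fragile <= 1]
ship_id=1: ✓ → 339
ship_id=2: ✓ → 565
ship_id=3: ✓ → 574
ship_id=4: ✓ → 289
ship_id=5: ✓ → 179
ship_id=6: ✓ → 292
ship_id=7: ✓ → 782
ship_id=8: ✓ → 230
ship_id=9: ✓ → 776
ship_id=10: ✓ → 77
ship_id=11: ✓ → 810
ship_id=12: ✓ → 485
ship_id=13: ✓ → 3
fragile_avg = (339 + 565 + 574 + 289 + 179 + 292 + 782 + 230 + 776 + 77 + 810 + 485 + 3) / 13 = 415.4615384615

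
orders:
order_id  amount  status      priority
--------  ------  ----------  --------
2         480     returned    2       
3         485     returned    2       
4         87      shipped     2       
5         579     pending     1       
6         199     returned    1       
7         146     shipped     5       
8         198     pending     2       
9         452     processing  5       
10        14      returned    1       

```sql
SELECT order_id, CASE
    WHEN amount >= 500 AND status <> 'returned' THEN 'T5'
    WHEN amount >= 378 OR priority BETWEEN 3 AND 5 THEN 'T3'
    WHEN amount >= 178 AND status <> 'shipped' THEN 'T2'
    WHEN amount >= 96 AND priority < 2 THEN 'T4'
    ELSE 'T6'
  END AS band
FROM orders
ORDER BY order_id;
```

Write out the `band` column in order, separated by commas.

T3, T3, T6, T5, T2, T3, T2, T3, T6

order_id=2: amount >= 378 OR priority BETWEEN 3 AND 5 → T3
order_id=3: amount >= 378 OR priority BETWEEN 3 AND 5 → T3
order_id=4: ELSE → T6
order_id=5: amount >= 500 AND status <> 'returned' → T5
order_id=6: amount >= 178 AND status <> 'shipped' → T2
order_id=7: amount >= 378 OR priority BETWEEN 3 AND 5 → T3
order_id=8: amount >= 178 AND status <> 'shipped' → T2
order_id=9: amount >= 378 OR priority BETWEEN 3 AND 5 → T3
order_id=10: ELSE → T6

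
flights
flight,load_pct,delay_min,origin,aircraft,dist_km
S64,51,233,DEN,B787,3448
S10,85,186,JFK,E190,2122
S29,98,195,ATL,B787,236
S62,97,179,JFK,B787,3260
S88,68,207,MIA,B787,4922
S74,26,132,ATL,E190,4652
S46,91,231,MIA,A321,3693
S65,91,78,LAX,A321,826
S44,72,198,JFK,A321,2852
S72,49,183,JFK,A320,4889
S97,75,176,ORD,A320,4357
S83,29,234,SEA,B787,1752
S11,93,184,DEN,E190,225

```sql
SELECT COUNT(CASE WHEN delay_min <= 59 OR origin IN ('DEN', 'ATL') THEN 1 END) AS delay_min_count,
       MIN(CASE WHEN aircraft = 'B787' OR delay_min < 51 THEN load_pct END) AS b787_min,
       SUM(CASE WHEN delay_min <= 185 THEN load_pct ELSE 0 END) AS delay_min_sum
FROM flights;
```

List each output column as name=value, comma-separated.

delay_min_count=4, b787_min=29, delay_min_sum=431

[delay_min_count: delay_min <= 59 OR origin IN ('DEN', 'ATL')]
flight=S64: ✓ → 1
flight=S10: ✗
flight=S29: ✓ → 1
flight=S62: ✗
flight=S88: ✗
flight=S74: ✓ → 1
flight=S46: ✗
flight=S65: ✗
flight=S44: ✗
flight=S72: ✗
flight=S97: ✗
flight=S83: ✗
flight=S11: ✓ → 1
delay_min_count = COUNT(1, 1, 1, 1) = 4
—
[b787_min: aircraft = 'B787' OR delay_min < 51]
flight=S64: ✓ → 51
flight=S10: ✗
flight=S29: ✓ → 98
flight=S62: ✓ → 97
flight=S88: ✓ → 68
flight=S74: ✗
flight=S46: ✗
flight=S65: ✗
flight=S44: ✗
flight=S72: ✗
flight=S97: ✗
flight=S83: ✓ → 29
flight=S11: ✗
b787_min = MIN(51, 98, 97, 68, 29) = 29
—
[delay_min_sum: delay_min <= 185]
flight=S64: ✗
flight=S10: ✗
flight=S29: ✗
flight=S62: ✓ → 97
flight=S88: ✗
flight=S74: ✓ → 26
flight=S46: ✗
flight=S65: ✓ → 91
flight=S44: ✗
flight=S72: ✓ → 49
flight=S97: ✓ → 75
flight=S83: ✗
flight=S11: ✓ → 93
delay_min_sum = 97 + 26 + 91 + 49 + 75 + 93 = 431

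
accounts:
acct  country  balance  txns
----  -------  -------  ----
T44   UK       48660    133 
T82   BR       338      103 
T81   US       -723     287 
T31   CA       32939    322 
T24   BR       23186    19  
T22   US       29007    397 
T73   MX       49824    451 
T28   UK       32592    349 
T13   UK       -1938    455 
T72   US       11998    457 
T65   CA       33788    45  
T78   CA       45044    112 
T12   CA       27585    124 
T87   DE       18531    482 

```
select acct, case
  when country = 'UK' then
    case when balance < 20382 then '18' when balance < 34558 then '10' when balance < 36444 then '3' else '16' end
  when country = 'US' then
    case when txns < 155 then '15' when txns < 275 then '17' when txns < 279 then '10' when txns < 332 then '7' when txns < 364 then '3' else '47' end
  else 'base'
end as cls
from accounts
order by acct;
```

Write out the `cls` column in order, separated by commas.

base, 18, 47, base, 10, base, 16, base, 47, base, base, 7, base, base

acct=T12: country='CA' → outer ELSE → base
acct=T13: country='UK' → inner[balance < 20382] → 18
acct=T22: country='US' → inner[ELSE] → 47
acct=T24: country='BR' → outer ELSE → base
acct=T28: country='UK' → inner[balance < 34558] → 10
acct=T31: country='CA' → outer ELSE → base
acct=T44: country='UK' → inner[ELSE] → 16
acct=T65: country='CA' → outer ELSE → base
acct=T72: country='US' → inner[ELSE] → 47
acct=T73: country='MX' → outer ELSE → base
acct=T78: country='CA' → outer ELSE → base
acct=T81: country='US' → inner[txns < 332] → 7
acct=T82: country='BR' → outer ELSE → base
acct=T87: country='DE' → outer ELSE → base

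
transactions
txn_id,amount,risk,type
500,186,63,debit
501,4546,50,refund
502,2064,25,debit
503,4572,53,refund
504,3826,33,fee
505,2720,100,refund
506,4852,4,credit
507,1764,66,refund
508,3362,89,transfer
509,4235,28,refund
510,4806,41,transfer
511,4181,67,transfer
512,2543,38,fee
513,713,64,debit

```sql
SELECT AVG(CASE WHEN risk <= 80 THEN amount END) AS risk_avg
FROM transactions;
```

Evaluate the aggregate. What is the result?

3190.6666666667

txn_id=500: ✓ → 186
txn_id=501: ✓ → 4546
txn_id=502: ✓ → 2064
txn_id=503: ✓ → 4572
txn_id=504: ✓ → 3826
txn_id=505: ✗
txn_id=506: ✓ → 4852
txn_id=507: ✓ → 1764
txn_id=508: ✗
txn_id=509: ✓ → 4235
txn_id=510: ✓ → 4806
txn_id=511: ✓ → 4181
txn_id=512: ✓ → 2543
txn_id=513: ✓ → 713
risk_avg = (186 + 4546 + 2064 + 4572 + 3826 + 4852 + 1764 + 4235 + 4806 + 4181 + 2543 + 713) / 12 = 3190.6666666667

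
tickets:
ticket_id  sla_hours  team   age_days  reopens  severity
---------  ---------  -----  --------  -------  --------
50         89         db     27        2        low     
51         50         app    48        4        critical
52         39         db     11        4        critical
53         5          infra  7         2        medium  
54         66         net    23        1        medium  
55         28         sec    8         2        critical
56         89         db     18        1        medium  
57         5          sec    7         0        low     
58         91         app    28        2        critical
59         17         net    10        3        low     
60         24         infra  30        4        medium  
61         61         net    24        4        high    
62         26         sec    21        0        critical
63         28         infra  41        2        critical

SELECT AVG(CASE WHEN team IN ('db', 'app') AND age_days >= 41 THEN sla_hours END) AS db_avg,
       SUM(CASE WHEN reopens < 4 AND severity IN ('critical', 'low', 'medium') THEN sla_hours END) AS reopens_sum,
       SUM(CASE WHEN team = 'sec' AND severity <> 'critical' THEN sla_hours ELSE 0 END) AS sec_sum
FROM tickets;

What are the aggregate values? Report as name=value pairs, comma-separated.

db_avg=50, reopens_sum=444, sec_sum=5

[db_avg: team IN ('db', 'app') AND age_days >= 41]
ticket_id=50: ✗
ticket_id=51: ✓ → 50
ticket_id=52: ✗
ticket_id=53: ✗
ticket_id=54: ✗
ticket_id=55: ✗
ticket_id=56: ✗
ticket_id=57: ✗
ticket_id=58: ✗
ticket_id=59: ✗
ticket_id=60: ✗
ticket_id=61: ✗
ticket_id=62: ✗
ticket_id=63: ✗
db_avg = 50
—
[reopens_sum: reopens < 4 AND severity IN ('critical', 'low', 'medium')]
ticket_id=50: ✓ → 89
ticket_id=51: ✗
ticket_id=52: ✗
ticket_id=53: ✓ → 5
ticket_id=54: ✓ → 66
ticket_id=55: ✓ → 28
ticket_id=56: ✓ → 89
ticket_id=57: ✓ → 5
ticket_id=58: ✓ → 91
ticket_id=59: ✓ → 17
ticket_id=60: ✗
ticket_id=61: ✗
ticket_id=62: ✓ → 26
ticket_id=63: ✓ → 28
reopens_sum = 89 + 5 + 66 + 28 + 89 + 5 + 91 + 17 + 26 + 28 = 444
—
[sec_sum: team = 'sec' AND severity <> 'critical']
ticket_id=50: ✗
ticket_id=51: ✗
ticket_id=52: ✗
ticket_id=53: ✗
ticket_id=54: ✗
ticket_id=55: ✗
ticket_id=56: ✗
ticket_id=57: ✓ → 5
ticket_id=58: ✗
ticket_id=59: ✗
ticket_id=60: ✗
ticket_id=61: ✗
ticket_id=62: ✗
ticket_id=63: ✗
sec_sum = 5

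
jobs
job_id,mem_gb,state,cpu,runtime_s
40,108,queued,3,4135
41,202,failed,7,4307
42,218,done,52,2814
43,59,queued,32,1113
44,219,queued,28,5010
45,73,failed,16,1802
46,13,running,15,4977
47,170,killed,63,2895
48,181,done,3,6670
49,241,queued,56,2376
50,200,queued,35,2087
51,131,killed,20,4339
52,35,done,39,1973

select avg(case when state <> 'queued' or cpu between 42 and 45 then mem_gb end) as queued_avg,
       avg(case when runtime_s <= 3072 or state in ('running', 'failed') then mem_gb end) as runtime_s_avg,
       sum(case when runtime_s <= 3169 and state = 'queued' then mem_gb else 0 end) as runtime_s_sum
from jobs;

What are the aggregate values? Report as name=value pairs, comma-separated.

queued_avg=127.875, runtime_s_avg=134.5555555556, runtime_s_sum=500

[queued_avg: state <> 'queued' or cpu between 42 and 45]
job_id=40: ✗
job_id=41: ✓ → 202
job_id=42: ✓ → 218
job_id=43: ✗
job_id=44: ✗
job_id=45: ✓ → 73
job_id=46: ✓ → 13
job_id=47: ✓ → 170
job_id=48: ✓ → 181
job_id=49: ✗
job_id=50: ✗
job_id=51: ✓ → 131
job_id=52: ✓ → 35
queued_avg = (202 + 218 + 73 + 13 + 170 + 181 + 131 + 35) / 8 = 127.875
—
[runtime_s_avg: runtime_s <= 3072 or state in ('running', 'failed')]
job_id=40: ✗
job_id=41: ✓ → 202
job_id=42: ✓ → 218
job_id=43: ✓ → 59
job_id=44: ✗
job_id=45: ✓ → 73
job_id=46: ✓ → 13
job_id=47: ✓ → 170
job_id=48: ✗
job_id=49: ✓ → 241
job_id=50: ✓ → 200
job_id=51: ✗
job_id=52: ✓ → 35
runtime_s_avg = (202 + 218 + 59 + 73 + 13 + 170 + 241 + 200 + 35) / 9 = 134.5555555556
—
[runtime_s_sum: runtime_s <= 3169 and state = 'queued']
job_id=40: ✗
job_id=41: ✗
job_id=42: ✗
job_id=43: ✓ → 59
job_id=44: ✗
job_id=45: ✗
job_id=46: ✗
job_id=47: ✗
job_id=48: ✗
job_id=49: ✓ → 241
job_id=50: ✓ → 200
job_id=51: ✗
job_id=52: ✗
runtime_s_sum = 59 + 241 + 200 = 500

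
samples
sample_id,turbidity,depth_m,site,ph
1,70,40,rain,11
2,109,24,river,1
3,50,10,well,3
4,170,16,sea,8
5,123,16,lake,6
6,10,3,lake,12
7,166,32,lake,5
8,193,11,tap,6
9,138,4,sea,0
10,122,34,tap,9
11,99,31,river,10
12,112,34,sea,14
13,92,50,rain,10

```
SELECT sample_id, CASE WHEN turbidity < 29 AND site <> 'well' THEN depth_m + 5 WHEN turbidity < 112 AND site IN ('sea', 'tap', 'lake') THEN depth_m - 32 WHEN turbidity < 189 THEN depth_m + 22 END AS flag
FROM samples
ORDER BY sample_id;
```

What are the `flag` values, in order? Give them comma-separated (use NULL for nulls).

62, 46, 32, 38, 38, 8, 54, NULL, 26, 56, 53, 56, 72

sample_id=1: turbidity < 189 → 62
sample_id=2: turbidity < 189 → 46
sample_id=3: turbidity < 189 → 32
sample_id=4: turbidity < 189 → 38
sample_id=5: turbidity < 189 → 38
sample_id=6: turbidity < 29 AND site <> 'well' → 8
sample_id=7: turbidity < 189 → 54
sample_id=8: (no match → NULL) → NULL
sample_id=9: turbidity < 189 → 26
sample_id=10: turbidity < 189 → 56
sample_id=11: turbidity < 189 → 53
sample_id=12: turbidity < 189 → 56
sample_id=13: turbidity < 189 → 72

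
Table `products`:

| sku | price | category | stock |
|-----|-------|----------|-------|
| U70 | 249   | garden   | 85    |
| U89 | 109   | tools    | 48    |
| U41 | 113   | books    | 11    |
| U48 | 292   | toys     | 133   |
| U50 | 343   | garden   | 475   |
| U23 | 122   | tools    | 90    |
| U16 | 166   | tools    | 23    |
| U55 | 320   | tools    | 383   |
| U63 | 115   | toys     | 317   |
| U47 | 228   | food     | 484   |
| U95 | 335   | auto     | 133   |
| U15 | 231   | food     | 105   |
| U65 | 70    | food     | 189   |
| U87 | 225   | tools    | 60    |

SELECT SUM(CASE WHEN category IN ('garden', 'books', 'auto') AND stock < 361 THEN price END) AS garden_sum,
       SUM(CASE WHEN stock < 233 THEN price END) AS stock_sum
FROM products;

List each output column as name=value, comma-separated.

[garden_sum: category IN ('garden', 'books', 'auto') AND stock < 361]
sku=U70: ✓ → 249
sku=U89: ✗
sku=U41: ✓ → 113
sku=U48: ✗
sku=U50: ✗
sku=U23: ✗
sku=U16: ✗
sku=U55: ✗
sku=U63: ✗
sku=U47: ✗
sku=U95: ✓ → 335
sku=U15: ✗
sku=U65: ✗
sku=U87: ✗
garden_sum = 249 + 113 + 335 = 697
—
[stock_sum: stock < 233]
sku=U70: ✓ → 249
sku=U89: ✓ → 109
sku=U41: ✓ → 113
sku=U48: ✓ → 292
sku=U50: ✗
sku=U23: ✓ → 122
sku=U16: ✓ → 166
sku=U55: ✗
sku=U63: ✗
sku=U47: ✗
sku=U95: ✓ → 335
sku=U15: ✓ → 231
sku=U65: ✓ → 70
sku=U87: ✓ → 225
stock_sum = 249 + 109 + 113 + 292 + 122 + 166 + 335 + 231 + 70 + 225 = 1912

garden_sum=697, stock_sum=1912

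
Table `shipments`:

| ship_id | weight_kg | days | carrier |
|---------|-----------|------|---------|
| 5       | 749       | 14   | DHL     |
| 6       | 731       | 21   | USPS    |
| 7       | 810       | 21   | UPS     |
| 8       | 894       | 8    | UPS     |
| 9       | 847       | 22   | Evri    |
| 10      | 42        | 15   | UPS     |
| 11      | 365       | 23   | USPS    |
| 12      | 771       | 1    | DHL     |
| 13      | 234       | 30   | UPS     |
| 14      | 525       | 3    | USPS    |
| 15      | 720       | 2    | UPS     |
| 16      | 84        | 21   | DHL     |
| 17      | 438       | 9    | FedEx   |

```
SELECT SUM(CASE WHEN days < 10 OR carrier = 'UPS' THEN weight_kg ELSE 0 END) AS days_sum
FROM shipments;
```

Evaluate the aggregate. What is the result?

ship_id=5: ✗
ship_id=6: ✗
ship_id=7: ✓ → 810
ship_id=8: ✓ → 894
ship_id=9: ✗
ship_id=10: ✓ → 42
ship_id=11: ✗
ship_id=12: ✓ → 771
ship_id=13: ✓ → 234
ship_id=14: ✓ → 525
ship_id=15: ✓ → 720
ship_id=16: ✗
ship_id=17: ✓ → 438
days_sum = 810 + 894 + 42 + 771 + 234 + 525 + 720 + 438 = 4434

4434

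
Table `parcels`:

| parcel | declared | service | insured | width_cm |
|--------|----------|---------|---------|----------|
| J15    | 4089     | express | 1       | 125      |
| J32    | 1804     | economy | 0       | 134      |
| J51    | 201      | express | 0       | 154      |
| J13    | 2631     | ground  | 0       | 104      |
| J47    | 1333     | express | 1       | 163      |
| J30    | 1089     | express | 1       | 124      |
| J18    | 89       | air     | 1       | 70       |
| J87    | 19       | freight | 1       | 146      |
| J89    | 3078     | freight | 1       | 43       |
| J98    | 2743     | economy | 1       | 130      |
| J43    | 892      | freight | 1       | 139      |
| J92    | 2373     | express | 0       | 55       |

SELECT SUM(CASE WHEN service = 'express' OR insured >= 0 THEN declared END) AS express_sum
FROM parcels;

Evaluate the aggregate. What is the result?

parcel=J15: ✓ → 4089
parcel=J32: ✓ → 1804
parcel=J51: ✓ → 201
parcel=J13: ✓ → 2631
parcel=J47: ✓ → 1333
parcel=J30: ✓ → 1089
parcel=J18: ✓ → 89
parcel=J87: ✓ → 19
parcel=J89: ✓ → 3078
parcel=J98: ✓ → 2743
parcel=J43: ✓ → 892
parcel=J92: ✓ → 2373
express_sum = 4089 + 1804 + 201 + 2631 + 1333 + 1089 + 89 + 19 + 3078 + 2743 + 892 + 2373 = 20341

20341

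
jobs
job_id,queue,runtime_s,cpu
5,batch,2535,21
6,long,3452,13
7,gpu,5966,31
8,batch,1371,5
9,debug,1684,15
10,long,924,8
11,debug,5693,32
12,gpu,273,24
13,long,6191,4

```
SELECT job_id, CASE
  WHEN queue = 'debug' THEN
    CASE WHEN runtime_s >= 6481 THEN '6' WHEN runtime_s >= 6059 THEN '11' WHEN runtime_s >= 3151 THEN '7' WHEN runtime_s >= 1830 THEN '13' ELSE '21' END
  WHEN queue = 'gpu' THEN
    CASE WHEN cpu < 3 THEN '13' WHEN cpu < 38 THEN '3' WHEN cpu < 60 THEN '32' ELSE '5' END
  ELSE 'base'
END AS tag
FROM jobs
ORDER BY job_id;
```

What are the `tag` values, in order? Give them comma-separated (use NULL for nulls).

base, base, 3, base, 21, base, 7, 3, base

job_id=5: queue='batch' → outer ELSE → base
job_id=6: queue='long' → outer ELSE → base
job_id=7: queue='gpu' → inner[cpu < 38] → 3
job_id=8: queue='batch' → outer ELSE → base
job_id=9: queue='debug' → inner[ELSE] → 21
job_id=10: queue='long' → outer ELSE → base
job_id=11: queue='debug' → inner[runtime_s >= 3151] → 7
job_id=12: queue='gpu' → inner[cpu < 38] → 3
job_id=13: queue='long' → outer ELSE → base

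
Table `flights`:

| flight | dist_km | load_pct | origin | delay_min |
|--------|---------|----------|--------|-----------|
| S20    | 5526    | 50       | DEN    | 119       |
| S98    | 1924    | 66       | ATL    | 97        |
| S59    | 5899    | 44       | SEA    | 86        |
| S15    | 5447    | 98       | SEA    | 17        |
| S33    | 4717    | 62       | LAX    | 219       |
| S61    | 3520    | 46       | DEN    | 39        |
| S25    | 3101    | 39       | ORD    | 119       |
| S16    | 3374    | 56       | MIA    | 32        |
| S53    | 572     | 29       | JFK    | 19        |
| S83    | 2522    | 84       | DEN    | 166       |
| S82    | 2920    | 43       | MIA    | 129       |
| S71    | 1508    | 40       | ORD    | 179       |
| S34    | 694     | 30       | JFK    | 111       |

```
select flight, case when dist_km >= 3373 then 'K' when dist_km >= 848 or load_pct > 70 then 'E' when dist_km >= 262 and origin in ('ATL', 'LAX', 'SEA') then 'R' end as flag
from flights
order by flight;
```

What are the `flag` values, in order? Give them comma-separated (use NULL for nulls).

flight=S15: dist_km >= 3373 → K
flight=S16: dist_km >= 3373 → K
flight=S20: dist_km >= 3373 → K
flight=S25: dist_km >= 848 or load_pct > 70 → E
flight=S33: dist_km >= 3373 → K
flight=S34: (no match → NULL) → NULL
flight=S53: (no match → NULL) → NULL
flight=S59: dist_km >= 3373 → K
flight=S61: dist_km >= 3373 → K
flight=S71: dist_km >= 848 or load_pct > 70 → E
flight=S82: dist_km >= 848 or load_pct > 70 → E
flight=S83: dist_km >= 848 or load_pct > 70 → E
flight=S98: dist_km >= 848 or load_pct > 70 → E

K, K, K, E, K, NULL, NULL, K, K, E, E, E, E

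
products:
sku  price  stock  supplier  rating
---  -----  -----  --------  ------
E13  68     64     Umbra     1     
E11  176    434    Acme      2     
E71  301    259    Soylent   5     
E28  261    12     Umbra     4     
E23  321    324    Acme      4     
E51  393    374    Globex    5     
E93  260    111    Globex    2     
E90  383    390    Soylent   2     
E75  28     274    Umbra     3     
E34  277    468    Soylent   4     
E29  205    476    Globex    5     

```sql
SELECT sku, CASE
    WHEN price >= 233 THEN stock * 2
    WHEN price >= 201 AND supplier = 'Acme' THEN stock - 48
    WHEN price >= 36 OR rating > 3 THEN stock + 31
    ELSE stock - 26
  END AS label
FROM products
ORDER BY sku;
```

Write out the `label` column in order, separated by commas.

sku=E11: price >= 36 OR rating > 3 → 465
sku=E13: price >= 36 OR rating > 3 → 95
sku=E23: price >= 233 → 648
sku=E28: price >= 233 → 24
sku=E29: price >= 36 OR rating > 3 → 507
sku=E34: price >= 233 → 936
sku=E51: price >= 233 → 748
sku=E71: price >= 233 → 518
sku=E75: ELSE → 248
sku=E90: price >= 233 → 780
sku=E93: price >= 233 → 222

465, 95, 648, 24, 507, 936, 748, 518, 248, 780, 222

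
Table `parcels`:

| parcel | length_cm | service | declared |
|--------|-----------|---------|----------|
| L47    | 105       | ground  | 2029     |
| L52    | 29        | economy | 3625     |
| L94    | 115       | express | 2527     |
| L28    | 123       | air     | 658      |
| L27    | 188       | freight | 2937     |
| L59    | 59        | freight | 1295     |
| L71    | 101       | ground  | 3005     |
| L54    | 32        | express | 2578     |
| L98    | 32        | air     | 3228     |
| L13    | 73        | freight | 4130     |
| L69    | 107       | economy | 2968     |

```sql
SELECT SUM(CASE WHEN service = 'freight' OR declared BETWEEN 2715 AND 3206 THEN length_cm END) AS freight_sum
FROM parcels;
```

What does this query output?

parcel=L47: ✗
parcel=L52: ✗
parcel=L94: ✗
parcel=L28: ✗
parcel=L27: ✓ → 188
parcel=L59: ✓ → 59
parcel=L71: ✓ → 101
parcel=L54: ✗
parcel=L98: ✗
parcel=L13: ✓ → 73
parcel=L69: ✓ → 107
freight_sum = 188 + 59 + 101 + 73 + 107 = 528

528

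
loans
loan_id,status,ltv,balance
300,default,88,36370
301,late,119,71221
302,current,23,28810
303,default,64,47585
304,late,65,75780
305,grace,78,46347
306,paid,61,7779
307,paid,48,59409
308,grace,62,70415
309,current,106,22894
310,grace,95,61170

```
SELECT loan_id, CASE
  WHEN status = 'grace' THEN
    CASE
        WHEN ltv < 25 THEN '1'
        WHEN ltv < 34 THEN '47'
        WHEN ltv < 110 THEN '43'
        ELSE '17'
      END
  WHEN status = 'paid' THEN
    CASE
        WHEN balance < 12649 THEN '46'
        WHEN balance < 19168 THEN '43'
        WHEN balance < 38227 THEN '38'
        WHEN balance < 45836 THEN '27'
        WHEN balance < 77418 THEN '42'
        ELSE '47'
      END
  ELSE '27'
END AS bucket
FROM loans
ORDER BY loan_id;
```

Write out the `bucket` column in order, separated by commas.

loan_id=300: status='default' → outer ELSE → 27
loan_id=301: status='late' → outer ELSE → 27
loan_id=302: status='current' → outer ELSE → 27
loan_id=303: status='default' → outer ELSE → 27
loan_id=304: status='late' → outer ELSE → 27
loan_id=305: status='grace' → inner[ltv < 110] → 43
loan_id=306: status='paid' → inner[balance < 12649] → 46
loan_id=307: status='paid' → inner[balance < 77418] → 42
loan_id=308: status='grace' → inner[ltv < 110] → 43
loan_id=309: status='current' → outer ELSE → 27
loan_id=310: status='grace' → inner[ltv < 110] → 43

27, 27, 27, 27, 27, 43, 46, 42, 43, 27, 43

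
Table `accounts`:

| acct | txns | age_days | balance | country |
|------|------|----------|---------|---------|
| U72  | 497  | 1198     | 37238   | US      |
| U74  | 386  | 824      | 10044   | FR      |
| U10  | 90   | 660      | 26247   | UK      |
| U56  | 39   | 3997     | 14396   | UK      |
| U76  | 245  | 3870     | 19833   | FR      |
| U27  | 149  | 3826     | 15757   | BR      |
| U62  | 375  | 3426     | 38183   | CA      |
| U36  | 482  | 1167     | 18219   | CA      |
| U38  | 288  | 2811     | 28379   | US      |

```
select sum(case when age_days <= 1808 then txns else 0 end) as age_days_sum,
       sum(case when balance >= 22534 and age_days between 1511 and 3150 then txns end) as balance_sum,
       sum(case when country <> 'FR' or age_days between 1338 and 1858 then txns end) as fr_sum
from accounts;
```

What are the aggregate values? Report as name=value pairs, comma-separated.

age_days_sum=1455, balance_sum=288, fr_sum=1920

[age_days_sum: age_days <= 1808]
acct=U72: ✓ → 497
acct=U74: ✓ → 386
acct=U10: ✓ → 90
acct=U56: ✗
acct=U76: ✗
acct=U27: ✗
acct=U62: ✗
acct=U36: ✓ → 482
acct=U38: ✗
age_days_sum = 497 + 386 + 90 + 482 = 1455
—
[balance_sum: balance >= 22534 and age_days between 1511 and 3150]
acct=U72: ✗
acct=U74: ✗
acct=U10: ✗
acct=U56: ✗
acct=U76: ✗
acct=U27: ✗
acct=U62: ✗
acct=U36: ✗
acct=U38: ✓ → 288
balance_sum = 288
—
[fr_sum: country <> 'FR' or age_days between 1338 and 1858]
acct=U72: ✓ → 497
acct=U74: ✗
acct=U10: ✓ → 90
acct=U56: ✓ → 39
acct=U76: ✗
acct=U27: ✓ → 149
acct=U62: ✓ → 375
acct=U36: ✓ → 482
acct=U38: ✓ → 288
fr_sum = 497 + 90 + 39 + 149 + 375 + 482 + 288 = 1920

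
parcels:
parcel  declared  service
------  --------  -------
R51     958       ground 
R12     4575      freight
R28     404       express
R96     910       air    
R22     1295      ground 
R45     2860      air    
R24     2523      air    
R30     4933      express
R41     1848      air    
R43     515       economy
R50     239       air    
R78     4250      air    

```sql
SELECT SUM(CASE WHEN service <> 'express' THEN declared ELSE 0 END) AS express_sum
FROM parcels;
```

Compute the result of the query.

parcel=R51: ✓ → 958
parcel=R12: ✓ → 4575
parcel=R28: ✗
parcel=R96: ✓ → 910
parcel=R22: ✓ → 1295
parcel=R45: ✓ → 2860
parcel=R24: ✓ → 2523
parcel=R30: ✗
parcel=R41: ✓ → 1848
parcel=R43: ✓ → 515
parcel=R50: ✓ → 239
parcel=R78: ✓ → 4250
express_sum = 958 + 4575 + 910 + 1295 + 2860 + 2523 + 1848 + 515 + 239 + 4250 = 19973

19973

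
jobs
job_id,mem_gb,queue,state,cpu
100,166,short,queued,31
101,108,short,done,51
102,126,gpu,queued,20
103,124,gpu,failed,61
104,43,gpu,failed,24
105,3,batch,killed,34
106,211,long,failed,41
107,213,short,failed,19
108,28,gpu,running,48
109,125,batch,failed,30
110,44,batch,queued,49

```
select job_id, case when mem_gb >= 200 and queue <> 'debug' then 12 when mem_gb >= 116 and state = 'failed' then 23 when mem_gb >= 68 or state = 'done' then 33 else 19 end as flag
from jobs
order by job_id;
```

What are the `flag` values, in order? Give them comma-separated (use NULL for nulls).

33, 33, 33, 23, 19, 19, 12, 12, 19, 23, 19

job_id=100: mem_gb >= 68 or state = 'done' → 33
job_id=101: mem_gb >= 68 or state = 'done' → 33
job_id=102: mem_gb >= 68 or state = 'done' → 33
job_id=103: mem_gb >= 116 and state = 'failed' → 23
job_id=104: ELSE → 19
job_id=105: ELSE → 19
job_id=106: mem_gb >= 200 and queue <> 'debug' → 12
job_id=107: mem_gb >= 200 and queue <> 'debug' → 12
job_id=108: ELSE → 19
job_id=109: mem_gb >= 116 and state = 'failed' → 23
job_id=110: ELSE → 19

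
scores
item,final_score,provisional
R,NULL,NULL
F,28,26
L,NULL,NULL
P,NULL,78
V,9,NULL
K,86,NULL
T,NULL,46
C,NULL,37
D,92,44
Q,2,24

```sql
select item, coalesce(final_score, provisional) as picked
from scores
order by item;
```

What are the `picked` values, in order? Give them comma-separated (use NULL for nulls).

37, 92, 28, 86, NULL, 78, 2, NULL, 46, 9

item=C: final_score=NULL, provisional=37 → 37
item=D: final_score=92 → 92
item=F: final_score=28 → 28
item=K: final_score=86 → 86
item=L: final_score=NULL, provisional=NULL (all NULL) → NULL
item=P: final_score=NULL, provisional=78 → 78
item=Q: final_score=2 → 2
item=R: final_score=NULL, provisional=NULL (all NULL) → NULL
item=T: final_score=NULL, provisional=46 → 46
item=V: final_score=9 → 9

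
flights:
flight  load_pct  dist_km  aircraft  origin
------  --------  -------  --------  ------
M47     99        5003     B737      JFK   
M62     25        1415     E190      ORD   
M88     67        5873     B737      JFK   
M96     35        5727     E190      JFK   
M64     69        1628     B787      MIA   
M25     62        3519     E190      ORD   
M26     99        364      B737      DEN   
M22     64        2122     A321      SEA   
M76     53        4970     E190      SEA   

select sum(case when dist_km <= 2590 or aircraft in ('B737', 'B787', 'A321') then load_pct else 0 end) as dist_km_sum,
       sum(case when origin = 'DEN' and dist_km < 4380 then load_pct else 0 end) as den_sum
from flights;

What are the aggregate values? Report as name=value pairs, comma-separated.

[dist_km_sum: dist_km <= 2590 or aircraft in ('B737', 'B787', 'A321')]
flight=M47: ✓ → 99
flight=M62: ✓ → 25
flight=M88: ✓ → 67
flight=M96: ✗
flight=M64: ✓ → 69
flight=M25: ✗
flight=M26: ✓ → 99
flight=M22: ✓ → 64
flight=M76: ✗
dist_km_sum = 99 + 25 + 67 + 69 + 99 + 64 = 423
—
[den_sum: origin = 'DEN' and dist_km < 4380]
flight=M47: ✗
flight=M62: ✗
flight=M88: ✗
flight=M96: ✗
flight=M64: ✗
flight=M25: ✗
flight=M26: ✓ → 99
flight=M22: ✗
flight=M76: ✗
den_sum = 99

dist_km_sum=423, den_sum=99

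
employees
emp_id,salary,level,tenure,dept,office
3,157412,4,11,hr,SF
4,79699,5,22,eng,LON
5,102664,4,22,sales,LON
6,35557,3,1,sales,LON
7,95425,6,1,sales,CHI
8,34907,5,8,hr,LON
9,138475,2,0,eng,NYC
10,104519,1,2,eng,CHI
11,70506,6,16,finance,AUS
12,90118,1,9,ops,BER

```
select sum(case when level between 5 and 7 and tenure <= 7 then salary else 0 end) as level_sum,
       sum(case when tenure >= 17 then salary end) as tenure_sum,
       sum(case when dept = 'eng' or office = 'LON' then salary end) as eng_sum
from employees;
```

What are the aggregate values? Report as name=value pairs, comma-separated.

level_sum=95425, tenure_sum=182363, eng_sum=495821

[level_sum: level between 5 and 7 and tenure <= 7]
emp_id=3: ✗
emp_id=4: ✗
emp_id=5: ✗
emp_id=6: ✗
emp_id=7: ✓ → 95425
emp_id=8: ✗
emp_id=9: ✗
emp_id=10: ✗
emp_id=11: ✗
emp_id=12: ✗
level_sum = 95425
—
[tenure_sum: tenure >= 17]
emp_id=3: ✗
emp_id=4: ✓ → 79699
emp_id=5: ✓ → 102664
emp_id=6: ✗
emp_id=7: ✗
emp_id=8: ✗
emp_id=9: ✗
emp_id=10: ✗
emp_id=11: ✗
emp_id=12: ✗
tenure_sum = 79699 + 102664 = 182363
—
[eng_sum: dept = 'eng' or office = 'LON']
emp_id=3: ✗
emp_id=4: ✓ → 79699
emp_id=5: ✓ → 102664
emp_id=6: ✓ → 35557
emp_id=7: ✗
emp_id=8: ✓ → 34907
emp_id=9: ✓ → 138475
emp_id=10: ✓ → 104519
emp_id=11: ✗
emp_id=12: ✗
eng_sum = 79699 + 102664 + 35557 + 34907 + 138475 + 104519 = 495821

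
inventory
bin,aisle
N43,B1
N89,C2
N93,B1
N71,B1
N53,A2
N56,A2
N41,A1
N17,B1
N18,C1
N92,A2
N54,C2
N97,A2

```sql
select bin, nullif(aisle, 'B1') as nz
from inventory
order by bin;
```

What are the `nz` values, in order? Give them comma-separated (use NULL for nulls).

NULL, C1, A1, NULL, A2, C2, A2, NULL, C2, A2, NULL, A2

bin=N17: aisle=B1 vs B1: equal → NULL
bin=N18: aisle=C1 vs B1: differ → C1
bin=N41: aisle=A1 vs B1: differ → A1
bin=N43: aisle=B1 vs B1: equal → NULL
bin=N53: aisle=A2 vs B1: differ → A2
bin=N54: aisle=C2 vs B1: differ → C2
bin=N56: aisle=A2 vs B1: differ → A2
bin=N71: aisle=B1 vs B1: equal → NULL
bin=N89: aisle=C2 vs B1: differ → C2
bin=N92: aisle=A2 vs B1: differ → A2
bin=N93: aisle=B1 vs B1: equal → NULL
bin=N97: aisle=A2 vs B1: differ → A2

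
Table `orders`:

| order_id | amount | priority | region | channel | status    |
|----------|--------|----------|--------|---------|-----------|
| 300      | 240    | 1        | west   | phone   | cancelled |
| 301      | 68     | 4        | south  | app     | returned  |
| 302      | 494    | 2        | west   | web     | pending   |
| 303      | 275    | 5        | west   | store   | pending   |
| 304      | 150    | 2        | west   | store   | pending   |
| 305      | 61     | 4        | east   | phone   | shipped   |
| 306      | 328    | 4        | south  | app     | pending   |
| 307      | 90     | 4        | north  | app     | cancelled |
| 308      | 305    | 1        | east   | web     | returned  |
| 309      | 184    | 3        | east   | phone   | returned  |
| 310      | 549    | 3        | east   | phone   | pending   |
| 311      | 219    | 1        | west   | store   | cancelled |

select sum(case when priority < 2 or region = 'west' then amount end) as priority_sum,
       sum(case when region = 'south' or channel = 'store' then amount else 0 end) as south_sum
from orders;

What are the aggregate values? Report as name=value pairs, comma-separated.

priority_sum=1683, south_sum=1040

[priority_sum: priority < 2 or region = 'west']
order_id=300: ✓ → 240
order_id=301: ✗
order_id=302: ✓ → 494
order_id=303: ✓ → 275
order_id=304: ✓ → 150
order_id=305: ✗
order_id=306: ✗
order_id=307: ✗
order_id=308: ✓ → 305
order_id=309: ✗
order_id=310: ✗
order_id=311: ✓ → 219
priority_sum = 240 + 494 + 275 + 150 + 305 + 219 = 1683
—
[south_sum: region = 'south' or channel = 'store']
order_id=300: ✗
order_id=301: ✓ → 68
order_id=302: ✗
order_id=303: ✓ → 275
order_id=304: ✓ → 150
order_id=305: ✗
order_id=306: ✓ → 328
order_id=307: ✗
order_id=308: ✗
order_id=309: ✗
order_id=310: ✗
order_id=311: ✓ → 219
south_sum = 68 + 275 + 150 + 328 + 219 = 1040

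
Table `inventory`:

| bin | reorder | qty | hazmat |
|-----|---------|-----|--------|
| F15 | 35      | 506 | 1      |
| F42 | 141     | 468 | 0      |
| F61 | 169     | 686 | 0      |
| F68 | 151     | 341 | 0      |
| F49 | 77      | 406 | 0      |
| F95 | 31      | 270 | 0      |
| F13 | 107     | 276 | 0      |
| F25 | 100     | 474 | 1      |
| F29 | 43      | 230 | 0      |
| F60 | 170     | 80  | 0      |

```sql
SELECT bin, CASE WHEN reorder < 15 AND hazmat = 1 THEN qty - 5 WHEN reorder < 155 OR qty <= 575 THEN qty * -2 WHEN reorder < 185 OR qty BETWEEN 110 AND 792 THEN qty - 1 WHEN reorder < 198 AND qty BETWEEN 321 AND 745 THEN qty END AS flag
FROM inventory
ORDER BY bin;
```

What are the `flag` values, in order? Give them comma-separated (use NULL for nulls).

bin=F13: reorder < 155 OR qty <= 575 → -552
bin=F15: reorder < 155 OR qty <= 575 → -1012
bin=F25: reorder < 155 OR qty <= 575 → -948
bin=F29: reorder < 155 OR qty <= 575 → -460
bin=F42: reorder < 155 OR qty <= 575 → -936
bin=F49: reorder < 155 OR qty <= 575 → -812
bin=F60: reorder < 155 OR qty <= 575 → -160
bin=F61: reorder < 185 OR qty BETWEEN 110 AND 792 → 685
bin=F68: reorder < 155 OR qty <= 575 → -682
bin=F95: reorder < 155 OR qty <= 575 → -540

-552, -1012, -948, -460, -936, -812, -160, 685, -682, -540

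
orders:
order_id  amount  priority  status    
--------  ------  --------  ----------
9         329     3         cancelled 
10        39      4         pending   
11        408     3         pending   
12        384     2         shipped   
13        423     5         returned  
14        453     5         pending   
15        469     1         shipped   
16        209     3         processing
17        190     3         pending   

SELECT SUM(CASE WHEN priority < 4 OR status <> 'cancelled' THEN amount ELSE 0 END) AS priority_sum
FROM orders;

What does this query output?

2904

order_id=9: ✓ → 329
order_id=10: ✓ → 39
order_id=11: ✓ → 408
order_id=12: ✓ → 384
order_id=13: ✓ → 423
order_id=14: ✓ → 453
order_id=15: ✓ → 469
order_id=16: ✓ → 209
order_id=17: ✓ → 190
priority_sum = 329 + 39 + 408 + 384 + 423 + 453 + 469 + 209 + 190 = 2904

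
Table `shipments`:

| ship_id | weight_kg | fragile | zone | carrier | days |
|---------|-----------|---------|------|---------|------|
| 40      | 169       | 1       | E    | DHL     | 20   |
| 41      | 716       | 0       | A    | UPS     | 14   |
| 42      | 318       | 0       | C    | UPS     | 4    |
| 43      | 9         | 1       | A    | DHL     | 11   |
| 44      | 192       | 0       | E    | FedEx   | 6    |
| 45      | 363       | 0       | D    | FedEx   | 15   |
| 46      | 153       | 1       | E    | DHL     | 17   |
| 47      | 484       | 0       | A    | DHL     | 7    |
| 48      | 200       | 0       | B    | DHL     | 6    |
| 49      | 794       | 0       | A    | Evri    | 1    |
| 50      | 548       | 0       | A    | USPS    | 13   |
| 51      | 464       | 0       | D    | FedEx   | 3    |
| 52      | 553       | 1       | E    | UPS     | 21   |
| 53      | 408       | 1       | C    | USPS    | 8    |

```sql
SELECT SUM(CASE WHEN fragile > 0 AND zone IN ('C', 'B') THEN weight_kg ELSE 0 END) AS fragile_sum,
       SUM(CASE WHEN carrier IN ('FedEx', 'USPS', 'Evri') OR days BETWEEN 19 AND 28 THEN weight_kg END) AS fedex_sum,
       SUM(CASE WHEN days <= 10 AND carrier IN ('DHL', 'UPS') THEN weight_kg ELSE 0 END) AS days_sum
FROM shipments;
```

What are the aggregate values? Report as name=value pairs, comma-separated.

[fragile_sum: fragile > 0 AND zone IN ('C', 'B')]
ship_id=40: ✗
ship_id=41: ✗
ship_id=42: ✗
ship_id=43: ✗
ship_id=44: ✗
ship_id=45: ✗
ship_id=46: ✗
ship_id=47: ✗
ship_id=48: ✗
ship_id=49: ✗
ship_id=50: ✗
ship_id=51: ✗
ship_id=52: ✗
ship_id=53: ✓ → 408
fragile_sum = 408
—
[fedex_sum: carrier IN ('FedEx', 'USPS', 'Evri') OR days BETWEEN 19 AND 28]
ship_id=40: ✓ → 169
ship_id=41: ✗
ship_id=42: ✗
ship_id=43: ✗
ship_id=44: ✓ → 192
ship_id=45: ✓ → 363
ship_id=46: ✗
ship_id=47: ✗
ship_id=48: ✗
ship_id=49: ✓ → 794
ship_id=50: ✓ → 548
ship_id=51: ✓ → 464
ship_id=52: ✓ → 553
ship_id=53: ✓ → 408
fedex_sum = 169 + 192 + 363 + 794 + 548 + 464 + 553 + 408 = 3491
—
[days_sum: days <= 10 AND carrier IN ('DHL', 'UPS')]
ship_id=40: ✗
ship_id=41: ✗
ship_id=42: ✓ → 318
ship_id=43: ✗
ship_id=44: ✗
ship_id=45: ✗
ship_id=46: ✗
ship_id=47: ✓ → 484
ship_id=48: ✓ → 200
ship_id=49: ✗
ship_id=50: ✗
ship_id=51: ✗
ship_id=52: ✗
ship_id=53: ✗
days_sum = 318 + 484 + 200 = 1002

fragile_sum=408, fedex_sum=3491, days_sum=1002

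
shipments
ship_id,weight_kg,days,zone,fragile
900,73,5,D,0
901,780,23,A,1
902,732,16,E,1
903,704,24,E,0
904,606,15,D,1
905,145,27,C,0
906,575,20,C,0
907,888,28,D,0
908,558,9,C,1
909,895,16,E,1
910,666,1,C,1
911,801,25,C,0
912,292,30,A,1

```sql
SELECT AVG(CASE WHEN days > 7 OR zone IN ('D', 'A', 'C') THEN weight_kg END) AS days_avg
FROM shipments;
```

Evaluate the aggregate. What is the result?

ship_id=900: ✓ → 73
ship_id=901: ✓ → 780
ship_id=902: ✓ → 732
ship_id=903: ✓ → 704
ship_id=904: ✓ → 606
ship_id=905: ✓ → 145
ship_id=906: ✓ → 575
ship_id=907: ✓ → 888
ship_id=908: ✓ → 558
ship_id=909: ✓ → 895
ship_id=910: ✓ → 666
ship_id=911: ✓ → 801
ship_id=912: ✓ → 292
days_avg = (73 + 780 + 732 + 704 + 606 + 145 + 575 + 888 + 558 + 895 + 666 + 801 + 292) / 13 = 593.4615384615

593.4615384615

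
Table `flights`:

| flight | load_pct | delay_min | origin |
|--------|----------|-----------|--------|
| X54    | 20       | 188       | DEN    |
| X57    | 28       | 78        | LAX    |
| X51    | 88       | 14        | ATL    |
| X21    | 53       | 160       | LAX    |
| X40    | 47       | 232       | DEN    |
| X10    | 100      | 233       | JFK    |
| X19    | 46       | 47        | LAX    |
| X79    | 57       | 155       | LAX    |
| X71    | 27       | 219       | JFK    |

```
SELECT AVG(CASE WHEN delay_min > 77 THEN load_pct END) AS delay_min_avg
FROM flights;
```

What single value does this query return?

47.4285714286

flight=X54: ✓ → 20
flight=X57: ✓ → 28
flight=X51: ✗
flight=X21: ✓ → 53
flight=X40: ✓ → 47
flight=X10: ✓ → 100
flight=X19: ✗
flight=X79: ✓ → 57
flight=X71: ✓ → 27
delay_min_avg = (20 + 28 + 53 + 47 + 100 + 57 + 27) / 7 = 47.4285714286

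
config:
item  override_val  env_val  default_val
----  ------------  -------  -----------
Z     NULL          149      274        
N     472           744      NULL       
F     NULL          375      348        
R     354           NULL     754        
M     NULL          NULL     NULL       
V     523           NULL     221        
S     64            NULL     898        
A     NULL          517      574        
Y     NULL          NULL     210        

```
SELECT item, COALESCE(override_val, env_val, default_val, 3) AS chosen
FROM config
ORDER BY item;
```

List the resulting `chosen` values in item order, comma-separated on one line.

517, 375, 3, 472, 354, 64, 523, 210, 149

item=A: override_val=NULL, env_val=517 → 517
item=F: override_val=NULL, env_val=375 → 375
item=M: override_val=NULL, env_val=NULL, default_val=NULL, → literal 3 → 3
item=N: override_val=472 → 472
item=R: override_val=354 → 354
item=S: override_val=64 → 64
item=V: override_val=523 → 523
item=Y: override_val=NULL, env_val=NULL, default_val=210 → 210
item=Z: override_val=NULL, env_val=149 → 149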